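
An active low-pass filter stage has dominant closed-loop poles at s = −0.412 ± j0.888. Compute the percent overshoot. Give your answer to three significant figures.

%OS ≈ 23.3%

With σ = 0.412, ω_d = 0.888: ω_n = √(σ²+ω_d²) = 0.979 rad/s, ζ = σ/ω_n = 0.421.
Overshoot: exp(−π·0.421/√(1−0.421²)) = 0.233, i.e. 23.3%.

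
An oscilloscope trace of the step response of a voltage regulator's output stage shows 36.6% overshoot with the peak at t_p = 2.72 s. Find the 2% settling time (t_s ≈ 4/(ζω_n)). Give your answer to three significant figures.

t_s ≈ 10.8 s

From the overshoot, ζ = −ln(OS)/√(π²+ln²(OS)) = 0.305.
t_p = π/ω_d ⇒ ω_d = 1.15 rad/s; then ω_n = ω_d/√(1−ζ²) = 1.21 rad/s.
t_s ≈ 4/(ζω_n) = 4/(0.305·1.21) = 10.8 s.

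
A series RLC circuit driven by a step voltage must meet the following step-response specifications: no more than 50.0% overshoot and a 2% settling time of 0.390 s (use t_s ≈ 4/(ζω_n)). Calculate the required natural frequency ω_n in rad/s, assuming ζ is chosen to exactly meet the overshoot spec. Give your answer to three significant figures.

ω_n ≈ 47.6 rad/s

Inverting the overshoot relation: ζ = |ln 0.500|/√(π² + ln²0.500) = 0.215.
From t_s ≈ 4/(ζω_n): ω_n = 4/(ζ·t_s) = 4/(0.215·0.390) = 47.6 rad/s.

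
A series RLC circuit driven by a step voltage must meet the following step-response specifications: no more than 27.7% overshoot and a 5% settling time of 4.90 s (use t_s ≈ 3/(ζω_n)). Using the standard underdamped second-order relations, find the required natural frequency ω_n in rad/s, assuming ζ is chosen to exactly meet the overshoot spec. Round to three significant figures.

ω_n ≈ 1.62 rad/s

Inverting the overshoot relation: ζ = |ln 0.277|/√(π² + ln²0.277) = 0.378.
From t_s ≈ 3/(ζω_n): ω_n = 3/(ζ·t_s) = 3/(0.378·4.90) = 1.62 rad/s.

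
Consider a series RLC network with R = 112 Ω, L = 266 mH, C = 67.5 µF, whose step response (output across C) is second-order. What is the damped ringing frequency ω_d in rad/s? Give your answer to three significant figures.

ω_d ≈ 107 rad/s

For a series RLC circuit (capacitor voltage as output), ω_n = 1/√(LC) = 1/√(266 mH · 67.5 µF) = 236 rad/s.
ζ = (R/2)·√(C/L) = (112/2)·√(67.5 µF/266 mH) = 0.892.
ω_d = 236·√(1 − 0.892²) = 107 rad/s.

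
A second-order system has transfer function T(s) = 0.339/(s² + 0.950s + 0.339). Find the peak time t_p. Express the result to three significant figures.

t_p ≈ 9.33 s

Matching coefficients with s² + 2ζω_n s + ω_n² gives ω_n² = 0.339 ⇒ ω_n = 0.582 rad/s, and ζ = 0.950/(2ω_n) = 0.816.
ω_d = 0.582·√(1 − 0.816²) = 0.337 rad/s. Then t_p = π/ω_d = 9.33 s.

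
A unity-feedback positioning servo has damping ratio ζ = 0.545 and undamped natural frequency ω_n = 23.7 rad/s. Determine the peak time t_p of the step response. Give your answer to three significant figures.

t_p ≈ 0.158 s

The damped frequency is ω_d = ω_n√(1−ζ²) = 23.7·√(1−0.297) = 19.9 rad/s.
Peak time t_p = π/ω_d = π/19.9 = 0.158 s.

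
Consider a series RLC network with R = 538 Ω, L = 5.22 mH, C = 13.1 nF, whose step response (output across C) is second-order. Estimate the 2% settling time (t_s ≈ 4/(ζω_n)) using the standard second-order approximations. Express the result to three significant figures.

t_s ≈ 0.0000776 s

For a series RLC circuit (capacitor voltage as output), ω_n = 1/√(LC) = 1/√(5.22 mH · 13.1 nF) = 121000 rad/s.
ζ = (R/2)·√(C/L) = (538/2)·√(13.1 nF/5.22 mH) = 0.426.
t_s ≈ 4/(ζω_n) = 0.0000776 s.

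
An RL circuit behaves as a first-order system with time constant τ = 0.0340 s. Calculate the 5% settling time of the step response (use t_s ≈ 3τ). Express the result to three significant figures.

t_s ≈ 3τ = 0.102 s.

t_s ≈ 0.102 s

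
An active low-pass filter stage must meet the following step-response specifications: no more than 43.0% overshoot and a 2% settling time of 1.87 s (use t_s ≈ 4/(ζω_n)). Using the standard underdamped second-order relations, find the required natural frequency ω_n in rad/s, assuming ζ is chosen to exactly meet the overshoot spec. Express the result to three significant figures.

From %OS = 100·exp(−πζ/√(1−ζ²)), invert to get ζ = −ln(OS)/√(π² + ln²(OS)) with OS = 0.430.
−ln 0.430 = 0.8440, so ζ = 0.8440/√(π² + 0.7123) = 0.259.
From t_s ≈ 4/(ζω_n): ω_n = 4/(ζ·t_s) = 4/(0.259·1.87) = 8.24 rad/s.

ω_n ≈ 8.24 rad/s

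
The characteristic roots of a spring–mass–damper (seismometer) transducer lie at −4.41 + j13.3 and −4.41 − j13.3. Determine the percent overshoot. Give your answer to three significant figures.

%OS ≈ 35.3%

|pole| = ω_n = √(4.41² + 13.3²) = 14.0 rad/s; ζ = cos θ = σ/ω_n = 0.315.
%OS = 100·exp(−πζ/√(1−ζ²)) = 35.3%.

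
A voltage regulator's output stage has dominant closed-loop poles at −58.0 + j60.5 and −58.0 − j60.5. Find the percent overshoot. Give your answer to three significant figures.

With σ = 58.0, ω_d = 60.5: ω_n = √(σ²+ω_d²) = 83.8 rad/s, ζ = σ/ω_n = 0.692.
%OS = 100 e^{−πζ/√(1−ζ²)} with ζ = 0.692 gives 4.92%.

%OS ≈ 4.92%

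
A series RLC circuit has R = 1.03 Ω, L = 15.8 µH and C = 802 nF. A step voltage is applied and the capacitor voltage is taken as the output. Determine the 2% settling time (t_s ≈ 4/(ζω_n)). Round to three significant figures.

t_s ≈ 0.000123 s

For a series RLC circuit (capacitor voltage as output), ω_n = 1/√(LC) = 1/√(15.8 µH · 802 nF) = 281000 rad/s.
ζ = (R/2)·√(C/L) = (1.03/2)·√(802 nF/15.8 µH) = 0.116.
t_s ≈ 4/(ζω_n) = 0.000123 s.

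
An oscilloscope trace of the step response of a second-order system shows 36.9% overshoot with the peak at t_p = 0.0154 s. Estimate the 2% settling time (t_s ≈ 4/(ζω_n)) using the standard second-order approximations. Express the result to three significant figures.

ζ from %OS: ζ = |ln 0.369|/√(π²+ln²0.369) = 0.302.
t_p = π/ω_d ⇒ ω_d = 204 rad/s; then ω_n = ω_d/√(1−ζ²) = 214 rad/s.
t_s ≈ 4/(ζω_n) = 4/(0.302·214) = 0.0618 s.

t_s ≈ 0.0618 s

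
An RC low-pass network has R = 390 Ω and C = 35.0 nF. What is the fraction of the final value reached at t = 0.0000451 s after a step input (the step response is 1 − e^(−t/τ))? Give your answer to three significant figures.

τ = RC = 390 × 35.0 nF = 0.0000137 s.
y(t)/y_∞ = 1 − e^(−t/τ) = 1 − e^(−0.0000451/0.0000137) = 1 − e^(−3.30) = 0.963.

y/y_∞ ≈ 0.963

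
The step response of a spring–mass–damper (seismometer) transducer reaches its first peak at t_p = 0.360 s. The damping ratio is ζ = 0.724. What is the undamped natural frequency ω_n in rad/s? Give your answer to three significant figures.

Peak time t_p = π/ω_d, so ω_d = π/t_p = π/0.360 = 8.73 rad/s.
ω_n = ω_d/√(1−ζ²) = 8.73/√0.476 = 12.7 rad/s.

ω_n ≈ 12.7 rad/s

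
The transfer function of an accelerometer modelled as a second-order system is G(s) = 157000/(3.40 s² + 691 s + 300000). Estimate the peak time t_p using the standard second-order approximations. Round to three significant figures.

t_p ≈ 0.0113 s

Dividing through by 3.40: denominator becomes s² + 203.2 s + 88240.
So ω_n = √88240 = 297 rad/s and ζ = 203.2/(2·297) = 0.342.
ω_d = ω_n√(1−ζ²) = 279 rad/s. t_p = π/ω_d = 0.0113 s.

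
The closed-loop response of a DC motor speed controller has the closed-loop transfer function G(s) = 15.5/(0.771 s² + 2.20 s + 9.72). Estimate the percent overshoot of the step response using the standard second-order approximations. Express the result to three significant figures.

Dividing through by 0.771: denominator becomes s² + 2.853 s + 12.61.
So ω_n = √12.61 = 3.55 rad/s and ζ = 2.853/(2·3.55) = 0.402.
%OS = 100 e^{−πζ/√(1−ζ²)} with ζ = 0.402 gives 25.2%.

%OS ≈ 25.2%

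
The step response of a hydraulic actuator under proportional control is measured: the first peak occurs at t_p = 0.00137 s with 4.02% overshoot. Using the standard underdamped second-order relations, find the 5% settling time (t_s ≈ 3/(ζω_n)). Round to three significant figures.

The overshoot fixes ζ = −ln(OS)/√(π²+ln²(OS)) = 0.715.
t_p = π/ω_d ⇒ ω_d = 2290 rad/s; then ω_n = ω_d/√(1−ζ²) = 3280 rad/s.
t_s ≈ 3/(ζω_n) = 3/(0.715·3280) = 0.00128 s.

t_s ≈ 0.00128 s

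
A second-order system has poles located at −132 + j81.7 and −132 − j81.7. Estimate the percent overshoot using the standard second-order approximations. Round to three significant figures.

%OS ≈ 0.625%

With σ = 132, ω_d = 81.7: ω_n = √(σ²+ω_d²) = 155 rad/s, ζ = σ/ω_n = 0.850.
%OS = 100 e^{−πζ/√(1−ζ²)} with ζ = 0.850 gives 0.625%.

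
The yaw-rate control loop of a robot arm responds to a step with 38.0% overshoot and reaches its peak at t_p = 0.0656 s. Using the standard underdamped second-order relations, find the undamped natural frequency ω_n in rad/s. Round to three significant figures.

From the overshoot, ζ = −ln(OS)/√(π²+ln²(OS)) = 0.294.
t_p = π/ω_d ⇒ ω_d = 47.9 rad/s; then ω_n = ω_d/√(1−ζ²) = 50.1 rad/s.

ω_n ≈ 50.1 rad/s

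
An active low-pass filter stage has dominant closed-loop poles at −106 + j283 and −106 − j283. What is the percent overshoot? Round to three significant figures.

The poles are at −σ ± jω_d with σ = 106 and ω_d = 283, so ω_n = √(σ²+ω_d²) = 302 rad/s and ζ = σ/ω_n = 0.351.
%OS = 100·exp(−πζ/√(1−ζ²)) = 30.8%.

%OS ≈ 30.8%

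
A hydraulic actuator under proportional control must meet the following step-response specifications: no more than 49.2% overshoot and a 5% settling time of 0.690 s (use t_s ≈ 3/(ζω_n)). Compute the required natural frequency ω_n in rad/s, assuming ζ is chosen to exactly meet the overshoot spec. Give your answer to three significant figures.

ω_n ≈ 19.7 rad/s

ζ = −ln(OS)/√(π² + (ln OS)²). With OS = 0.492, ln OS = −0.7093 and ζ = 0.7093/3.221 = 0.220.
From t_s ≈ 3/(ζω_n): ω_n = 3/(ζ·t_s) = 3/(0.220·0.690) = 19.7 rad/s.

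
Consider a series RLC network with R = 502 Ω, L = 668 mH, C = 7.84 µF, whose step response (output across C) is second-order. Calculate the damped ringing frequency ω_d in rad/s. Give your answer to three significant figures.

For a series RLC circuit (capacitor voltage as output), ω_n = 1/√(LC) = 1/√(668 mH · 7.84 µF) = 437 rad/s.
ζ = (R/2)·√(C/L) = (502/2)·√(7.84 µF/668 mH) = 0.860.
ω_d = ω_n√(1−ζ²) = 223 rad/s.

ω_d ≈ 223 rad/s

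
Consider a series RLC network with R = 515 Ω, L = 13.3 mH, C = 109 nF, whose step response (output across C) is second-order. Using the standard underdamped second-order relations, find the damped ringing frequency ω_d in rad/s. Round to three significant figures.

For a series RLC circuit (capacitor voltage as output), ω_n = 1/√(LC) = 1/√(13.3 mH · 109 nF) = 26300 rad/s.
ζ = (R/2)·√(C/L) = (515/2)·√(109 nF/13.3 mH) = 0.737.
ω_d = ω_n√(1−ζ²) = 17700 rad/s.

ω_d ≈ 17700 rad/s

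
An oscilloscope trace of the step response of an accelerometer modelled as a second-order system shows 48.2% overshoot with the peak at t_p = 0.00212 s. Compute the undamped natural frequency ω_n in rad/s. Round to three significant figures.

ζ from %OS: ζ = |ln 0.482|/√(π²+ln²0.482) = 0.226.
t_p = π/ω_d ⇒ ω_d = 1480 rad/s; then ω_n = ω_d/√(1−ζ²) = 1520 rad/s.

ω_n ≈ 1520 rad/s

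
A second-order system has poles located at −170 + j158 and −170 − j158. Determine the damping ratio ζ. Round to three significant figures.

ζ ≈ 0.732

With σ = 170, ω_d = 158: ω_n = √(σ²+ω_d²) = 232 rad/s, ζ = σ/ω_n = 0.732.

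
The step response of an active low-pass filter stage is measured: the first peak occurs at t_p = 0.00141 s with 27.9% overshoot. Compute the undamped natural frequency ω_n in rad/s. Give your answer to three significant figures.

The overshoot fixes ζ = −ln(OS)/√(π²+ln²(OS)) = 0.376.
From t_p = π/ω_d, ω_d = π/0.00141 = 2230 rad/s, so ω_n = ω_d/√(1−ζ²) = 2400 rad/s.

ω_n ≈ 2400 rad/s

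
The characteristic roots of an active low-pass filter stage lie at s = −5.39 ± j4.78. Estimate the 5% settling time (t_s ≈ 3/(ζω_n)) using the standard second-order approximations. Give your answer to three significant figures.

For poles at −σ ± jω_d, ζω_n = σ = 5.39, so t_s ≈ 3/σ = 0.557 s.

t_s ≈ 0.557 s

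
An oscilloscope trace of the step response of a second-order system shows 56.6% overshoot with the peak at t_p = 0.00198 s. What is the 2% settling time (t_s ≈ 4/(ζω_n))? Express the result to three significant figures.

t_s ≈ 0.0139 s

The overshoot fixes ζ = −ln(OS)/√(π²+ln²(OS)) = 0.178.
From t_p = π/ω_d, ω_d = π/0.00198 = 1590 rad/s, so ω_n = ω_d/√(1−ζ²) = 1610 rad/s.
t_s ≈ 4/(ζω_n) = 4/(0.178·1610) = 0.0139 s.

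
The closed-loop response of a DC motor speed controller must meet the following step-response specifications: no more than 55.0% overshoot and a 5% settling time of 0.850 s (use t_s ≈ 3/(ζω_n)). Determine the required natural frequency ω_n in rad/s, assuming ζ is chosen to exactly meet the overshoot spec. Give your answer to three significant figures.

ζ = −ln(OS)/√(π² + (ln OS)²). With OS = 0.550, ln OS = −0.5978 and ζ = 0.5978/3.198 = 0.187.
From t_s ≈ 3/(ζω_n): ω_n = 3/(ζ·t_s) = 3/(0.187·0.850) = 18.9 rad/s.

ω_n ≈ 18.9 rad/s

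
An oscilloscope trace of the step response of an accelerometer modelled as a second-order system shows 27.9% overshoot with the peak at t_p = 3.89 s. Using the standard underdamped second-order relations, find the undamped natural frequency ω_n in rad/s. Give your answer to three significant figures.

ω_n ≈ 0.872 rad/s

The overshoot fixes ζ = −ln(OS)/√(π²+ln²(OS)) = 0.376.
t_p = π/ω_d ⇒ ω_d = 0.808 rad/s; then ω_n = ω_d/√(1−ζ²) = 0.872 rad/s.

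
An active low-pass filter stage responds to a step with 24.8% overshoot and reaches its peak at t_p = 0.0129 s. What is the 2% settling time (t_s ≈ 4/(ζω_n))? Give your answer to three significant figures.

From the overshoot, ζ = −ln(OS)/√(π²+ln²(OS)) = 0.406.
t_p = π/ω_d ⇒ ω_d = 244 rad/s; then ω_n = ω_d/√(1−ζ²) = 266 rad/s.
t_s ≈ 4/(ζω_n) = 4/(0.406·266) = 0.0370 s.

t_s ≈ 0.0370 s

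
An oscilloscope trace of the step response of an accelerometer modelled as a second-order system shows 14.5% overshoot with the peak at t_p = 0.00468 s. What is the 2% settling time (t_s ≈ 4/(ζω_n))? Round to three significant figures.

The overshoot fixes ζ = −ln(OS)/√(π²+ln²(OS)) = 0.524.
From t_p = π/ω_d, ω_d = π/0.00468 = 671 rad/s, so ω_n = ω_d/√(1−ζ²) = 788 rad/s.
t_s ≈ 4/(ζω_n) = 4/(0.524·788) = 0.00969 s.

t_s ≈ 0.00969 s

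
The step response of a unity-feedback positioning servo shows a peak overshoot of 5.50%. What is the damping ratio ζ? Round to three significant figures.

ζ = −ln(OS)/√(π² + (ln OS)²). With OS = 0.0550, ln OS = −2.900 and ζ = 2.900/4.276 = 0.678.

ζ ≈ 0.678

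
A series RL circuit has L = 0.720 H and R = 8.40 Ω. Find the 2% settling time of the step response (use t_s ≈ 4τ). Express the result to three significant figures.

τ = L/R = 0.720/8.40 = 0.0857 s.
t_s ≈ 4τ = 0.343 s.

t_s ≈ 0.343 s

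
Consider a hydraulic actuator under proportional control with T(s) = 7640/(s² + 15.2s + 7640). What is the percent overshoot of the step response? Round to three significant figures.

Comparing the denominator to s² + 2ζω_n s + ω_n²: ω_n = √7640 = 87.4 rad/s, and 2ζω_n = 15.2 so ζ = 15.2/(2·87.4) = 0.0869.
%OS = 100 e^{−πζ/√(1−ζ²)} with ζ = 0.0869 gives 76.0%.

%OS ≈ 76.0%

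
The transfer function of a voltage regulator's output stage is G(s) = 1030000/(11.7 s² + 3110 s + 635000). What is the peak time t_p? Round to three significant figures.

t_p ≈ 0.0164 s

Dividing through by 11.7: denominator becomes s² + 265.8 s + 54270.
So ω_n = √54270 = 233 rad/s and ζ = 265.8/(2·233) = 0.570.
The damped frequency ω_d = ω_n√(1−ζ²) = 191 rad/s. t_p = π/ω_d = 0.0164 s.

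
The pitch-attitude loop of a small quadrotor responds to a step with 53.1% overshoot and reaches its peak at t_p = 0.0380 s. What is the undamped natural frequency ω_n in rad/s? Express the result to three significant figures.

From the overshoot, ζ = −ln(OS)/√(π²+ln²(OS)) = 0.198.
t_p = π/ω_d ⇒ ω_d = 82.7 rad/s; then ω_n = ω_d/√(1−ζ²) = 84.3 rad/s.

ω_n ≈ 84.3 rad/s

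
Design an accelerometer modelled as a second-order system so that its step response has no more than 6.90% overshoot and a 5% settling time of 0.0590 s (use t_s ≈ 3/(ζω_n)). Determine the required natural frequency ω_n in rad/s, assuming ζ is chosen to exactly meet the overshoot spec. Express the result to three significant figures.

ω_n ≈ 78.5 rad/s

Inverting the overshoot relation: ζ = |ln 0.0690|/√(π² + ln²0.0690) = 0.648.
From t_s ≈ 3/(ζω_n): ω_n = 3/(ζ·t_s) = 3/(0.648·0.0590) = 78.5 rad/s.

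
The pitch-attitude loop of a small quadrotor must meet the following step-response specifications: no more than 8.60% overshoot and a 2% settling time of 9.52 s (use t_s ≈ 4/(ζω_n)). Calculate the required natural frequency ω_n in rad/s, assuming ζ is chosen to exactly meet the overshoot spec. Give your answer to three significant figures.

ζ = −ln(OS)/√(π² + (ln OS)²). With OS = 0.0860, ln OS = −2.453 and ζ = 2.453/3.986 = 0.615.
Then ω_n = 4/(ζ t_s) = 4/(0.615 × 9.52) = 0.683 rad/s.

ω_n ≈ 0.683 rad/s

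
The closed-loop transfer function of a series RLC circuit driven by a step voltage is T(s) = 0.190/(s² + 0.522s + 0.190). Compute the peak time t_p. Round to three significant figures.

t_p ≈ 9.00 s

Matching coefficients with s² + 2ζω_n s + ω_n² gives ω_n² = 0.190 ⇒ ω_n = 0.436 rad/s, and ζ = 0.522/(2ω_n) = 0.599.
ω_d = 0.436·√(1 − 0.599²) = 0.349 rad/s. Then t_p = π/ω_d = 9.00 s.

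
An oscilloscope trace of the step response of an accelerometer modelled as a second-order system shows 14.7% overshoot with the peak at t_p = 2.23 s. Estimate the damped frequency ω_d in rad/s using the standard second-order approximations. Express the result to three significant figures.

ω_d ≈ 1.41 rad/s

t_p = π/ω_d, so ω_d = π/2.23 = 1.41 rad/s.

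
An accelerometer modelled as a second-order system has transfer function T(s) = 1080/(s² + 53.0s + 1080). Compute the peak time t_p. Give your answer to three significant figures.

t_p ≈ 0.162 s

Comparing the denominator to s² + 2ζω_n s + ω_n²: ω_n = √1080 = 32.9 rad/s, and 2ζω_n = 53.0 so ζ = 53.0/(2·32.9) = 0.806.
ω_d = ω_n√(1−ζ²) = 19.4 rad/s. Then t_p = π/ω_d = 0.162 s.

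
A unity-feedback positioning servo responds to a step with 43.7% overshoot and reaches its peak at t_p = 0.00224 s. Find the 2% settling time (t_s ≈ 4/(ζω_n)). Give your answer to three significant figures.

ζ from %OS: ζ = |ln 0.437|/√(π²+ln²0.437) = 0.255.
t_p = π/ω_d ⇒ ω_d = 1400 rad/s; then ω_n = ω_d/√(1−ζ²) = 1450 rad/s.
t_s ≈ 4/(ζω_n) = 4/(0.255·1450) = 0.0108 s.

t_s ≈ 0.0108 s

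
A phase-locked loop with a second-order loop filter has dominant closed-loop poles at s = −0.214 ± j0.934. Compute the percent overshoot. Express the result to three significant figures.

With σ = 0.214, ω_d = 0.934: ω_n = √(σ²+ω_d²) = 0.958 rad/s, ζ = σ/ω_n = 0.223.
%OS = 100 e^{−πζ/√(1−ζ²)} with ζ = 0.223 gives 48.7%.

%OS ≈ 48.7%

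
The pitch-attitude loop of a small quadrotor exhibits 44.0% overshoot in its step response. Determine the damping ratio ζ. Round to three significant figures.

ζ = −ln(OS)/√(π² + (ln OS)²). With OS = 0.440, ln OS = −0.8210 and ζ = 0.8210/3.247 = 0.253.

ζ ≈ 0.253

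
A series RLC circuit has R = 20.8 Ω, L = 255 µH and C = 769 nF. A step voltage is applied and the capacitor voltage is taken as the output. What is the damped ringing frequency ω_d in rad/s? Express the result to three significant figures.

ω_d ≈ 58600 rad/s

For a series RLC circuit (capacitor voltage as output), ω_n = 1/√(LC) = 1/√(255 µH · 769 nF) = 71400 rad/s.
ζ = (R/2)·√(C/L) = (20.8/2)·√(769 nF/255 µH) = 0.571.
The damped frequency ω_d = ω_n√(1−ζ²) = 58600 rad/s.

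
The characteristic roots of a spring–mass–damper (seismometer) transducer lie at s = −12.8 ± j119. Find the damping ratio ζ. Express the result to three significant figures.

ζ ≈ 0.107

With σ = 12.8, ω_d = 119: ω_n = √(σ²+ω_d²) = 120 rad/s, ζ = σ/ω_n = 0.107.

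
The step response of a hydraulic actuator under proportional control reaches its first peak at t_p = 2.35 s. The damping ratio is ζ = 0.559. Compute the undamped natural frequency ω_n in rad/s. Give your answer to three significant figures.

ω_n ≈ 1.61 rad/s

Peak time t_p = π/ω_d, so ω_d = π/t_p = π/2.35 = 1.34 rad/s.
ω_n = ω_d/√(1−ζ²) = 1.34/√0.688 = 1.61 rad/s.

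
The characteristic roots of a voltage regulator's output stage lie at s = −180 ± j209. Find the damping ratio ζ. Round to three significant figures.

The poles are at −σ ± jω_d with σ = 180 and ω_d = 209, so ω_n = √(σ²+ω_d²) = 276 rad/s and ζ = σ/ω_n = 0.653.

ζ ≈ 0.653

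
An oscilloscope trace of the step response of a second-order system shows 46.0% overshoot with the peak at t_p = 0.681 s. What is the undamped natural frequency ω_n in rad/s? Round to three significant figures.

From the overshoot, ζ = −ln(OS)/√(π²+ln²(OS)) = 0.240.
t_p = π/ω_d ⇒ ω_d = 4.61 rad/s; then ω_n = ω_d/√(1−ζ²) = 4.75 rad/s.

ω_n ≈ 4.75 rad/s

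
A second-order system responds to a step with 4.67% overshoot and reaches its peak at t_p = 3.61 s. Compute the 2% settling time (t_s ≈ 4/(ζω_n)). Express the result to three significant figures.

From the overshoot, ζ = −ln(OS)/√(π²+ln²(OS)) = 0.698.
t_p = π/ω_d ⇒ ω_d = 0.870 rad/s; then ω_n = ω_d/√(1−ζ²) = 1.22 rad/s.
t_s ≈ 4/(ζω_n) = 4/(0.698·1.22) = 4.71 s.

t_s ≈ 4.71 s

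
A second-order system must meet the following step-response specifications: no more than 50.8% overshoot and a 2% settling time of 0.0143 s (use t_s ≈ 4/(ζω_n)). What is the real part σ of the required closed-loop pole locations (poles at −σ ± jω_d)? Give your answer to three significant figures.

σ ≈ 280

The settling-time spec alone fixes σ = ζω_n = 4/t_s = 4/0.0143 = 280.
(Overshoot then fixes ζ = 0.211 and hence ω_d = σ·√(1−ζ²)/ζ = 1300 rad/s.)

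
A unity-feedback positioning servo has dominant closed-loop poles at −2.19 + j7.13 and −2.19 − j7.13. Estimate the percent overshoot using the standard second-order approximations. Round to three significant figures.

%OS ≈ 38.1%

With σ = 2.19, ω_d = 7.13: ω_n = √(σ²+ω_d²) = 7.46 rad/s, ζ = σ/ω_n = 0.294.
%OS = 100·exp(−πζ/√(1−ζ²)) = 38.1%.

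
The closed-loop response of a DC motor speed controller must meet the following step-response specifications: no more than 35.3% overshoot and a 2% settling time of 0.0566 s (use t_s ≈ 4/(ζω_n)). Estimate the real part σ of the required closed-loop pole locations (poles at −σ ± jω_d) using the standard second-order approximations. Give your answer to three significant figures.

σ ≈ 70.7

The settling-time spec alone fixes σ = ζω_n = 4/t_s = 4/0.0566 = 70.7.
(Overshoot then fixes ζ = 0.315 and hence ω_d = σ·√(1−ζ²)/ζ = 213 rad/s.)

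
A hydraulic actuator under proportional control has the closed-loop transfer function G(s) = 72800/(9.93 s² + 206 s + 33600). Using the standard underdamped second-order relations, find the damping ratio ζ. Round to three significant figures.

ζ ≈ 0.178

Dividing through by 9.93: denominator becomes s² + 20.75 s + 3384.
So ω_n = √3384 = 58.2 rad/s and ζ = 20.75/(2·58.2) = 0.178.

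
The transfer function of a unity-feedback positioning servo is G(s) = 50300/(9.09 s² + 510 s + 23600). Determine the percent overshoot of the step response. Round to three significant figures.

Dividing through by 9.09: denominator becomes s² + 56.11 s + 2596.
So ω_n = √2596 = 51.0 rad/s and ζ = 56.11/(2·51.0) = 0.551.
%OS = 100 e^{−πζ/√(1−ζ²)} with ζ = 0.551 gives 12.6%.

%OS ≈ 12.6%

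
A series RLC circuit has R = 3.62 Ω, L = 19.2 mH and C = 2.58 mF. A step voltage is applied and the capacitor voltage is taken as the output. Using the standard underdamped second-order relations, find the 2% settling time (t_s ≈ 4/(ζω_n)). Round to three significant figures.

t_s ≈ 0.0424 s

For a series RLC circuit (capacitor voltage as output), ω_n = 1/√(LC) = 1/√(19.2 mH · 2.58 mF) = 142 rad/s.
ζ = (R/2)·√(C/L) = (3.62/2)·√(2.58 mF/19.2 mH) = 0.663.
t_s ≈ 4/(ζω_n) = 0.0424 s.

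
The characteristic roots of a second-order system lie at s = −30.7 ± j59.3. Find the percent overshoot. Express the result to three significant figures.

%OS ≈ 19.7%

|pole| = ω_n = √(30.7² + 59.3²) = 66.8 rad/s; ζ = cos θ = σ/ω_n = 0.460.
%OS = 100 e^{−πζ/√(1−ζ²)} with ζ = 0.460 gives 19.7%.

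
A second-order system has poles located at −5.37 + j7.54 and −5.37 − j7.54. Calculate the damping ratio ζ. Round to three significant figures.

ζ ≈ 0.580

|pole| = ω_n = √(5.37² + 7.54²) = 9.26 rad/s; ζ = cos θ = σ/ω_n = 0.580.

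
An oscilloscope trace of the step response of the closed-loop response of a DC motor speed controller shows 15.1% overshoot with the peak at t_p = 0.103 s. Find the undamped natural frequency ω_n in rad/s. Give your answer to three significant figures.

From the overshoot, ζ = −ln(OS)/√(π²+ln²(OS)) = 0.516.
t_p = π/ω_d ⇒ ω_d = 30.5 rad/s; then ω_n = ω_d/√(1−ζ²) = 35.6 rad/s.

ω_n ≈ 35.6 rad/s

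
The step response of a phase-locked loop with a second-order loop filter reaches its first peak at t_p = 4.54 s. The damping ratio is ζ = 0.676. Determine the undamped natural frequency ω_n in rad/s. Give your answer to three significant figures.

Peak time t_p = π/ω_d, so ω_d = π/t_p = π/4.54 = 0.692 rad/s.
ω_n = ω_d/√(1−ζ²) = 0.692/√0.543 = 0.939 rad/s.

ω_n ≈ 0.939 rad/s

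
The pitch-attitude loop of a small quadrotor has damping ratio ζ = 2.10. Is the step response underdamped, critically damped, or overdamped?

overdamped

Since ζ = 2.10 > 1, the system is overdamped.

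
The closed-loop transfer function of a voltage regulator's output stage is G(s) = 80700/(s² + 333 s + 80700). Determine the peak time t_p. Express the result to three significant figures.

t_p ≈ 0.0136 s

Matching coefficients with s² + 2ζω_n s + ω_n² gives ω_n² = 80700 ⇒ ω_n = 284 rad/s, and ζ = 333/(2ω_n) = 0.586.
ω_d = 284·√(1 − 0.586²) = 230 rad/s. Then t_p = π/ω_d = 0.0136 s.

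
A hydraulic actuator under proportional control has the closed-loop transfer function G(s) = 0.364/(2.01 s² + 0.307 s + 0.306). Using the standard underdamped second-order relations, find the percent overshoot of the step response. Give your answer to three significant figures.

Dividing through by 2.01: denominator becomes s² + 0.1527 s + 0.1522.
So ω_n = √0.1522 = 0.390 rad/s and ζ = 0.1527/(2·0.390) = 0.196.
%OS = 100 e^{−πζ/√(1−ζ²)} with ζ = 0.196 gives 53.4%.

%OS ≈ 53.4%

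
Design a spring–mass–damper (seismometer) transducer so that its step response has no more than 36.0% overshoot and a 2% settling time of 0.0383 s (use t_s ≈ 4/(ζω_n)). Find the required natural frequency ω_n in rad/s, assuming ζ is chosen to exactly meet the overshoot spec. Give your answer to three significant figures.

ζ = −ln(OS)/√(π² + (ln OS)²). With OS = 0.360, ln OS = −1.022 and ζ = 1.022/3.304 = 0.309.
Then ω_n = 4/(ζ t_s) = 4/(0.309 × 0.0383) = 338 rad/s.

ω_n ≈ 338 rad/s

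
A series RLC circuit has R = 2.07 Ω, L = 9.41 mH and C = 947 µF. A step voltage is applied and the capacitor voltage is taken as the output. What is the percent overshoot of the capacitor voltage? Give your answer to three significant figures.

%OS ≈ 33.6%

For a series RLC circuit (capacitor voltage as output), ω_n = 1/√(LC) = 1/√(9.41 mH · 947 µF) = 335 rad/s.
ζ = (R/2)·√(C/L) = (2.07/2)·√(947 µF/9.41 mH) = 0.328.
%OS = 100·exp(−πζ/√(1−ζ²)) = 33.6%.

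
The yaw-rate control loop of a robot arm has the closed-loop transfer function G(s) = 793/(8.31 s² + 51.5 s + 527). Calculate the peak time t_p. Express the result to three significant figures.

Dividing through by 8.31: denominator becomes s² + 6.197 s + 63.42.
So ω_n = √63.42 = 7.96 rad/s and ζ = 6.197/(2·7.96) = 0.389.
ω_d = 7.96·√(1 − 0.389²) = 7.34 rad/s. t_p = π/ω_d = 0.428 s.

t_p ≈ 0.428 s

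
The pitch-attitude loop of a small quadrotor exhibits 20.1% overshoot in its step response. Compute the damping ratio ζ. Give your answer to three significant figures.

ζ ≈ 0.455

Inverting the overshoot relation: ζ = |ln 0.201|/√(π² + ln²0.201) = 0.455.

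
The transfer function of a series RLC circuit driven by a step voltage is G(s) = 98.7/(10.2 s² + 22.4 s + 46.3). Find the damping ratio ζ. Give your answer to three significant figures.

ζ ≈ 0.515

Dividing through by 10.2: denominator becomes s² + 2.196 s + 4.539.
So ω_n = √4.539 = 2.13 rad/s and ζ = 2.196/(2·2.13) = 0.515.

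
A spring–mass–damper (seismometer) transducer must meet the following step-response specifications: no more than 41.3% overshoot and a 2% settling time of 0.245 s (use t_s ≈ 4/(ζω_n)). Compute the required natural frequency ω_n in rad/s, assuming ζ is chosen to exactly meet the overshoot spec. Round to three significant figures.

Inverting the overshoot relation: ζ = |ln 0.413|/√(π² + ln²0.413) = 0.271.
Then ω_n = 4/(ζ t_s) = 4/(0.271 × 0.245) = 60.3 rad/s.

ω_n ≈ 60.3 rad/s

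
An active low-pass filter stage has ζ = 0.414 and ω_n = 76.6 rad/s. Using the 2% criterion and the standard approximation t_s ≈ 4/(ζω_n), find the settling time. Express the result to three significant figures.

t_s ≈ 4/(ζω_n) = 4/(0.414 × 76.6) = 0.126 s.

t_s ≈ 0.126 s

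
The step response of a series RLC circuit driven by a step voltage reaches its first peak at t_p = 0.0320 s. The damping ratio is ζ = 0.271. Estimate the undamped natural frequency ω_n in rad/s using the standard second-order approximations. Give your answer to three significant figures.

ω_n ≈ 102 rad/s

Peak time t_p = π/ω_d, so ω_d = π/t_p = π/0.0320 = 98.2 rad/s.
ω_n = ω_d/√(1−ζ²) = 98.2/√0.927 = 102 rad/s.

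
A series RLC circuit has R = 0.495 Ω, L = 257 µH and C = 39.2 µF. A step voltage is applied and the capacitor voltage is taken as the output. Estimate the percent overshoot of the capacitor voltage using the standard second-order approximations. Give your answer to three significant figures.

For a series RLC circuit (capacitor voltage as output), ω_n = 1/√(LC) = 1/√(257 µH · 39.2 µF) = 9960 rad/s.
ζ = (R/2)·√(C/L) = (0.495/2)·√(39.2 µF/257 µH) = 0.0967.
%OS = 100 e^{−πζ/√(1−ζ²)} with ζ = 0.0967 gives 73.7%.

%OS ≈ 73.7%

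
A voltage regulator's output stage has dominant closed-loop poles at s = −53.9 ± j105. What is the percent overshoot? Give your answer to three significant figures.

With σ = 53.9, ω_d = 105: ω_n = √(σ²+ω_d²) = 118 rad/s, ζ = σ/ω_n = 0.457.
Overshoot: exp(−π·0.457/√(1−0.457²)) = 0.199, i.e. 19.9%.

%OS ≈ 19.9%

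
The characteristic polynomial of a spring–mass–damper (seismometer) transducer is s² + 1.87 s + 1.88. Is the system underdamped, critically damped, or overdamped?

a² − 4b = 1.87² − 4·1.88 < 0 (complex roots); the system is underdamped.

underdamped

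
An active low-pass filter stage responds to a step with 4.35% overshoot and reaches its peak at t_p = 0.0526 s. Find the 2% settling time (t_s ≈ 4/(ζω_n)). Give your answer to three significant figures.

The overshoot fixes ζ = −ln(OS)/√(π²+ln²(OS)) = 0.706.
From t_p = π/ω_d, ω_d = π/0.0526 = 59.7 rad/s, so ω_n = ω_d/√(1−ζ²) = 84.4 rad/s.
t_s ≈ 4/(ζω_n) = 4/(0.706·84.4) = 0.0671 s.

t_s ≈ 0.0671 s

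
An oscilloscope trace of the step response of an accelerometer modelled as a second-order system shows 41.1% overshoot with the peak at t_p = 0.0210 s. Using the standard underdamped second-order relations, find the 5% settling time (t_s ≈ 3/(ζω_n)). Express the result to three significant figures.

ζ from %OS: ζ = |ln 0.411|/√(π²+ln²0.411) = 0.272.
From t_p = π/ω_d, ω_d = π/0.0210 = 150 rad/s, so ω_n = ω_d/√(1−ζ²) = 155 rad/s.
t_s ≈ 3/(ζω_n) = 3/(0.272·155) = 0.0709 s.

t_s ≈ 0.0709 s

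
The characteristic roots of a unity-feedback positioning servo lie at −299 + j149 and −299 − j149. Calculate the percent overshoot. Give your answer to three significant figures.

The poles are at −σ ± jω_d with σ = 299 and ω_d = 149, so ω_n = √(σ²+ω_d²) = 334 rad/s and ζ = σ/ω_n = 0.895.
Overshoot: exp(−π·0.895/√(1−0.895²)) = 0.00183, i.e. 0.183%.

%OS ≈ 0.183%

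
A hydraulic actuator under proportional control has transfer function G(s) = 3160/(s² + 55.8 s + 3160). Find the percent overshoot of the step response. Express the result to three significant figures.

Comparing the denominator to s² + 2ζω_n s + ω_n²: ω_n = √3160 = 56.2 rad/s, and 2ζω_n = 55.8 so ζ = 55.8/(2·56.2) = 0.496.
%OS = 100 e^{−πζ/√(1−ζ²)} with ζ = 0.496 gives 16.6%.

%OS ≈ 16.6%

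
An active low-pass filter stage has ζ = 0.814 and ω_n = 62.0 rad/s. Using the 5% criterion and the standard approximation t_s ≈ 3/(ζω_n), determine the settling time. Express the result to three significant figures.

t_s ≈ 3/(ζω_n) = 3/(0.814 × 62.0) = 0.0594 s.

t_s ≈ 0.0594 s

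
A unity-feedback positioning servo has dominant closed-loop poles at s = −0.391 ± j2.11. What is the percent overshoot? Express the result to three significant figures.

%OS ≈ 55.9%

The poles are at −σ ± jω_d with σ = 0.391 and ω_d = 2.11, so ω_n = √(σ²+ω_d²) = 2.15 rad/s and ζ = σ/ω_n = 0.182.
Overshoot: exp(−π·0.182/√(1−0.182²)) = 0.559, i.e. 55.9%.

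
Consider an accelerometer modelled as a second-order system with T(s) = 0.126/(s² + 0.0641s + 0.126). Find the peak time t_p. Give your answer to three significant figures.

Comparing the denominator to s² + 2ζω_n s + ω_n²: ω_n = √0.126 = 0.355 rad/s, and 2ζω_n = 0.0641 so ζ = 0.0641/(2·0.355) = 0.0903.
The damped frequency ω_d = ω_n√(1−ζ²) = 0.354 rad/s. Then t_p = π/ω_d = 8.89 s.

t_p ≈ 8.89 s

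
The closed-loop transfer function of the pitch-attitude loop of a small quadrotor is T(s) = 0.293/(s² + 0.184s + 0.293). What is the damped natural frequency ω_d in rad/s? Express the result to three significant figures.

Comparing the denominator to s² + 2ζω_n s + ω_n²: ω_n = √0.293 = 0.541 rad/s, and 2ζω_n = 0.184 so ζ = 0.184/(2·0.541) = 0.170.
ω_d = 0.541·√(1 − 0.170²) = 0.533 rad/s.

ω_d ≈ 0.533 rad/s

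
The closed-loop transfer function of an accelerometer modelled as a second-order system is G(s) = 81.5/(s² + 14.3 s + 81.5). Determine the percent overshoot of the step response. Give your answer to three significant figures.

%OS ≈ 1.70%

ω_n = √81.5 = 9.03 rad/s; ζ = 14.3/(2·9.03) = 0.792.
%OS = 100 e^{−πζ/√(1−ζ²)} with ζ = 0.792 gives 1.70%.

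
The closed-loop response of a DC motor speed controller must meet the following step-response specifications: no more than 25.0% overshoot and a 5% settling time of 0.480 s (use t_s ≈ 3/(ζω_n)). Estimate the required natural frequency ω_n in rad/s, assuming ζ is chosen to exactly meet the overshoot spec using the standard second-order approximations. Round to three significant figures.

From %OS = 100·exp(−πζ/√(1−ζ²)), invert to get ζ = −ln(OS)/√(π² + ln²(OS)) with OS = 0.250.
−ln 0.250 = 1.386, so ζ = 1.386/√(π² + 1.922) = 0.404.
From t_s ≈ 3/(ζω_n): ω_n = 3/(ζ·t_s) = 3/(0.404·0.480) = 15.5 rad/s.

ω_n ≈ 15.5 rad/s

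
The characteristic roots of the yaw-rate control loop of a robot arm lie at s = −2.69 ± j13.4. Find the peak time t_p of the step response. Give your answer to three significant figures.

t_p ≈ 0.234 s

t_p = π/ω_d with ω_d = 13.4 (the imaginary part), so t_p = 0.234 s.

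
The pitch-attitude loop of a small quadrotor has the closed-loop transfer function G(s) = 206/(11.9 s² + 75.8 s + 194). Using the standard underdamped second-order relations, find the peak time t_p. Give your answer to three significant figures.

Dividing through by 11.9: denominator becomes s² + 6.370 s + 16.30.
So ω_n = √16.30 = 4.04 rad/s and ζ = 6.370/(2·4.04) = 0.789.
The damped frequency ω_d = ω_n√(1−ζ²) = 2.48 rad/s. t_p = π/ω_d = 1.27 s.

t_p ≈ 1.27 s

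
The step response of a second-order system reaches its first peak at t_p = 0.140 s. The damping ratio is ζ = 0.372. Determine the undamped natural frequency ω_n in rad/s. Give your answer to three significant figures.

Peak time t_p = π/ω_d, so ω_d = π/t_p = π/0.140 = 22.4 rad/s.
ω_n = ω_d/√(1−ζ²) = 22.4/√0.862 = 24.2 rad/s.

ω_n ≈ 24.2 rad/s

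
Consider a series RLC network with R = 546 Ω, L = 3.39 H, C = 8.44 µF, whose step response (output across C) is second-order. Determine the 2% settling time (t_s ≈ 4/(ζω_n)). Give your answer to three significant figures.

For a series RLC circuit (capacitor voltage as output), ω_n = 1/√(LC) = 1/√(3.39 H · 8.44 µF) = 187 rad/s.
ζ = (R/2)·√(C/L) = (546/2)·√(8.44 µF/3.39 H) = 0.431.
t_s ≈ 4/(ζω_n) = 0.0497 s.

t_s ≈ 0.0497 s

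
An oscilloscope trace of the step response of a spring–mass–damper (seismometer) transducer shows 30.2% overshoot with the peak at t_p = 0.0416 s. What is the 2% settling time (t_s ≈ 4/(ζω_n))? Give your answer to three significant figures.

t_s ≈ 0.139 s

The overshoot fixes ζ = −ln(OS)/√(π²+ln²(OS)) = 0.356.
t_p = π/ω_d ⇒ ω_d = 75.5 rad/s; then ω_n = ω_d/√(1−ζ²) = 80.8 rad/s.
t_s ≈ 4/(ζω_n) = 4/(0.356·80.8) = 0.139 s.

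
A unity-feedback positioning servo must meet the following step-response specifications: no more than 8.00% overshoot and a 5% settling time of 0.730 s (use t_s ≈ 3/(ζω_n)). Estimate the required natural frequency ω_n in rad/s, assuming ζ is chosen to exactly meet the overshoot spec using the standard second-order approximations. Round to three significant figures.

ω_n ≈ 6.56 rad/s

Inverting the overshoot relation: ζ = |ln 0.0800|/√(π² + ln²0.0800) = 0.627.
From t_s ≈ 3/(ζω_n): ω_n = 3/(ζ·t_s) = 3/(0.627·0.730) = 6.56 rad/s.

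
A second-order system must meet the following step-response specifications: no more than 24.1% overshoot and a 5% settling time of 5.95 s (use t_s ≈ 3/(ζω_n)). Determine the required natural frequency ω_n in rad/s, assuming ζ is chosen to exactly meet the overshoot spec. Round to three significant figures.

ω_n ≈ 1.22 rad/s

ζ = −ln(OS)/√(π² + (ln OS)²). With OS = 0.241, ln OS = −1.423 and ζ = 1.423/3.449 = 0.413.
Then ω_n = 3/(ζ t_s) = 3/(0.413 × 5.95) = 1.22 rad/s.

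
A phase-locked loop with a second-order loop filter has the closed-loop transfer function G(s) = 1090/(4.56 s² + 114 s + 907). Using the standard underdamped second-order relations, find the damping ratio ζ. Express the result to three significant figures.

Dividing through by 4.56: denominator becomes s² + 25.00 s + 198.9.
So ω_n = √198.9 = 14.1 rad/s and ζ = 25.00/(2·14.1) = 0.886.

ζ ≈ 0.886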